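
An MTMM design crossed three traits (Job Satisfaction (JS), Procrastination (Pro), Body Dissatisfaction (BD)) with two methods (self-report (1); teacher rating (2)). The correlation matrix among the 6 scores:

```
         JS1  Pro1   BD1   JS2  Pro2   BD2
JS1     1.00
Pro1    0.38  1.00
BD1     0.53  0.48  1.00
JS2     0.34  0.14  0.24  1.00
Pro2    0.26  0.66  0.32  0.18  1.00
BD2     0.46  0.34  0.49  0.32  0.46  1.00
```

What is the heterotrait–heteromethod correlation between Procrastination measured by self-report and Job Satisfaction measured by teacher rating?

0.14

Different traits and methods: r(Pro1, JS2) = 0.14.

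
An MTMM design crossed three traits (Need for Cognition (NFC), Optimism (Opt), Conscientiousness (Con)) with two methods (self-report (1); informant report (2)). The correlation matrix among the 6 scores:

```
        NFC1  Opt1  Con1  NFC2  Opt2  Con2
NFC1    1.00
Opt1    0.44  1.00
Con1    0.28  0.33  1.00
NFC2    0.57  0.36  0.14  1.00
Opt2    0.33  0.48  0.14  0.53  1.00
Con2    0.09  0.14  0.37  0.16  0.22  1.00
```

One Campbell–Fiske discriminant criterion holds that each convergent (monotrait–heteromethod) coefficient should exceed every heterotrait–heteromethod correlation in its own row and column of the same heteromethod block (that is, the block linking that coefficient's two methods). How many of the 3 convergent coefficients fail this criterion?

Convergent coefficients and their comparison sets:
NFC (methods 1·2): 0.57 vs {0.33, 0.36, 0.09, 0.14} → pass.
Opt (methods 1·2): 0.48 vs {0.36, 0.33, 0.14, 0.14} → pass.
Con (methods 1·2): 0.37 vs {0.14, 0.09, 0.14, 0.14} → pass.
0 of 3 fail.

0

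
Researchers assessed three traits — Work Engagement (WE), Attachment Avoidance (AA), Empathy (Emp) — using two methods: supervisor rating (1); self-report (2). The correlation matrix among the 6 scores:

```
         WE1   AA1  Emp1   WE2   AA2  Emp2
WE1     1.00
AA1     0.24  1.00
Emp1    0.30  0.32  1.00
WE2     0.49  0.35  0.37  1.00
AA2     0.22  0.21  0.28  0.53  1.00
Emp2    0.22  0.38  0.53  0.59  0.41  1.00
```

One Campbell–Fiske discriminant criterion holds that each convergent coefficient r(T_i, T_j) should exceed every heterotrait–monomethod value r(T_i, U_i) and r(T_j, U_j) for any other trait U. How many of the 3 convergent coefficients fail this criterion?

3

Checking each validity diagonal entry against its comparison values:
WE (methods 1·2): 0.49 vs {0.24, 0.53, 0.30, 0.59} → fail.
AA (methods 1·2): 0.21 vs {0.24, 0.53, 0.32, 0.41} → fail.
Emp (methods 1·2): 0.53 vs {0.30, 0.59, 0.32, 0.41} → fail.
3 of 3 fail.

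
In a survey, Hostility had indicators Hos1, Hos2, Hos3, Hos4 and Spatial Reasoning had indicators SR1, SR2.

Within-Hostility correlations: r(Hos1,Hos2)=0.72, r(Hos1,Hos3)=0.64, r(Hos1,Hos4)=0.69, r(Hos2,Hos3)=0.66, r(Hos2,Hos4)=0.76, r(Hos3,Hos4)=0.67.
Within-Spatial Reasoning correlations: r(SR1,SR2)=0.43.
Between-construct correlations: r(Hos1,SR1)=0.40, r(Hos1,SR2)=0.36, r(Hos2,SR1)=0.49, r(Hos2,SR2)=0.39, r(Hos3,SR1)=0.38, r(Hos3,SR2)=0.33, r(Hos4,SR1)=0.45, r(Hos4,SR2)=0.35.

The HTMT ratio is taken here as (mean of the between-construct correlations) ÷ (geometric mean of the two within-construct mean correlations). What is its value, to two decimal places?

0.72

Between-construct mean = 3.15/8 = 0.3938.
Mean within-Hos = 4.14/6 = 0.6900; mean within-SR = 0.43/1 = 0.4300.
Geometric mean = √(0.6900 × 0.4300) = 0.5447.
HTMT = 0.3938 / 0.5447 = 0.72.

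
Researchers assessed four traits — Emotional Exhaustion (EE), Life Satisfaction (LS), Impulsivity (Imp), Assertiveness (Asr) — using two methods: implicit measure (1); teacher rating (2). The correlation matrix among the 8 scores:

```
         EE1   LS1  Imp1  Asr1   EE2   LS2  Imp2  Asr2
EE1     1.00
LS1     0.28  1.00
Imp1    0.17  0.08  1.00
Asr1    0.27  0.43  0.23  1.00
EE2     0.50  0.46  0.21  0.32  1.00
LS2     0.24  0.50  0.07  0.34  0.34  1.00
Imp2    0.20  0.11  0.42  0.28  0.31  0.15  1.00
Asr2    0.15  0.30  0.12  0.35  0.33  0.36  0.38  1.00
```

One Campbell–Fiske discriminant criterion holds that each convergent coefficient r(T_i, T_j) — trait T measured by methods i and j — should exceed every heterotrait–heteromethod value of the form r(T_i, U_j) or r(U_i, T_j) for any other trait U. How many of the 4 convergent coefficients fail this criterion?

0

Checking each validity diagonal entry against its comparison values:
EE (methods 1·2): 0.50 vs {0.24, 0.46, 0.20, 0.21, 0.15, 0.32} → pass.
LS (methods 1·2): 0.50 vs {0.46, 0.24, 0.11, 0.07, 0.30, 0.34} → pass.
Imp (methods 1·2): 0.42 vs {0.21, 0.20, 0.07, 0.11, 0.12, 0.28} → pass.
Asr (methods 1·2): 0.35 vs {0.32, 0.15, 0.34, 0.30, 0.28, 0.12} → pass.
0 of 4 fail.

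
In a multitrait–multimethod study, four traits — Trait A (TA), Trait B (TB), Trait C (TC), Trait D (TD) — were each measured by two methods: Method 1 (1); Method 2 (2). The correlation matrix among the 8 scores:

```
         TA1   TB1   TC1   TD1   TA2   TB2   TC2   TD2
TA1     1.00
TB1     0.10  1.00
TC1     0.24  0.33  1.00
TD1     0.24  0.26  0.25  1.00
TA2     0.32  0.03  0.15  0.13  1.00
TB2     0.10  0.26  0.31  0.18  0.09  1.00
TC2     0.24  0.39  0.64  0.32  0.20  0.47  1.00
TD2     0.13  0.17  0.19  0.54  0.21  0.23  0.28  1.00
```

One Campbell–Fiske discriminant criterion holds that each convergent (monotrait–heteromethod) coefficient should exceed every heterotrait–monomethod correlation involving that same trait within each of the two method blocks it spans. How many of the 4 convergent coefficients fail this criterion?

Checking each validity diagonal entry against its comparison values:
TA (methods 1·2): 0.32 vs {0.10, 0.09, 0.24, 0.20, 0.24, 0.21} → pass.
TB (methods 1·2): 0.26 vs {0.10, 0.09, 0.33, 0.47, 0.26, 0.23} → fail.
TC (methods 1·2): 0.64 vs {0.24, 0.20, 0.33, 0.47, 0.25, 0.28} → pass.
TD (methods 1·2): 0.54 vs {0.24, 0.21, 0.26, 0.23, 0.25, 0.28} → pass.
1 of 4 fail.

1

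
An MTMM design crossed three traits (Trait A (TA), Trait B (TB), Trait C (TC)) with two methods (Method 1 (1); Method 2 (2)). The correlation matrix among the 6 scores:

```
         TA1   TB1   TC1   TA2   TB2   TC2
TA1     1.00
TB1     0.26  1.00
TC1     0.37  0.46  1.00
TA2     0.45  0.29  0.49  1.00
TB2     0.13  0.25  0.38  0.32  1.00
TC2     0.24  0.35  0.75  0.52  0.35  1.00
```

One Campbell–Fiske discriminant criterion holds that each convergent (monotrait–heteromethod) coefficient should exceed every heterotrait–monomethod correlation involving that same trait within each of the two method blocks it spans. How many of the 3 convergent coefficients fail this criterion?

2

Checking each validity diagonal entry against its comparison values:
TA (methods 1·2): 0.45 vs {0.26, 0.32, 0.37, 0.52} → fail.
TB (methods 1·2): 0.25 vs {0.26, 0.32, 0.46, 0.35} → fail.
TC (methods 1·2): 0.75 vs {0.37, 0.52, 0.46, 0.35} → pass.
2 of 3 fail.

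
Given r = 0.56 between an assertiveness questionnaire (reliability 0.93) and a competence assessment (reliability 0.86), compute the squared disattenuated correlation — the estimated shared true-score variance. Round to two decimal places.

Disattenuated r = 0.56 / √(0.93 × 0.86) = 0.56 / 0.8943 = 0.6262.
Shared true-score variance = 0.6262² = 0.3921 ≈ 0.39.

0.39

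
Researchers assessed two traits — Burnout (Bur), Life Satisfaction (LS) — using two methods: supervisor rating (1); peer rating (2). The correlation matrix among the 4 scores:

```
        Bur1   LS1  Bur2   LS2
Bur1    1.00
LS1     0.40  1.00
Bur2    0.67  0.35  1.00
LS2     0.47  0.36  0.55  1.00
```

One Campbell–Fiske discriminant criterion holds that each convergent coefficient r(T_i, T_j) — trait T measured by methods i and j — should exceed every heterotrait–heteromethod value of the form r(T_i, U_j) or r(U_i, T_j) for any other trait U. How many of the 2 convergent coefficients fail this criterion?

Each convergent coefficient versus the relevant comparison correlations:
Bur (methods 1·2): 0.67 vs {0.47, 0.35} → pass.
LS (methods 1·2): 0.36 vs {0.35, 0.47} → fail.
1 of 2 fail.

1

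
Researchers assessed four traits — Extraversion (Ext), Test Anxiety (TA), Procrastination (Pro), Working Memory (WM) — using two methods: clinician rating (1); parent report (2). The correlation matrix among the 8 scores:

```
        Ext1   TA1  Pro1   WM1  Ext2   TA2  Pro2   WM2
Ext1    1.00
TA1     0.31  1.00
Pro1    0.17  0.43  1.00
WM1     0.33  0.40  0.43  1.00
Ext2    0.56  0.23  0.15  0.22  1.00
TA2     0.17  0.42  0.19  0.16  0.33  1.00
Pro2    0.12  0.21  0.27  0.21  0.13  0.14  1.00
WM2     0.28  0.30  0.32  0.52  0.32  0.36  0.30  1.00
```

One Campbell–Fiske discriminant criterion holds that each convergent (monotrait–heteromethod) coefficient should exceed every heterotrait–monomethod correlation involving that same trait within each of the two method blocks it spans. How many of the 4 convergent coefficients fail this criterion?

2

Checking each validity diagonal entry against its comparison values:
Ext (methods 1·2): 0.56 vs {0.31, 0.33, 0.17, 0.13, 0.33, 0.32} → pass.
TA (methods 1·2): 0.42 vs {0.31, 0.33, 0.43, 0.14, 0.40, 0.36} → fail.
Pro (methods 1·2): 0.27 vs {0.17, 0.13, 0.43, 0.14, 0.43, 0.30} → fail.
WM (methods 1·2): 0.52 vs {0.33, 0.32, 0.40, 0.36, 0.43, 0.30} → pass.
2 of 4 fail.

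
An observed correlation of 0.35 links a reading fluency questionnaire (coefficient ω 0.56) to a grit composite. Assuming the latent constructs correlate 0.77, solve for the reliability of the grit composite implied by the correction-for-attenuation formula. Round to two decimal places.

r_true = r_obs / √(r_xx · r_yy) ⇒ 0.77 = 0.35 / √(0.56 · r_yy).
√(0.56 · r_yy) = 0.35 / 0.77 = 0.4545; 0.56 · r_yy = 0.2066; r_yy = 0.2066 / 0.56 ≈ 0.37.

0.37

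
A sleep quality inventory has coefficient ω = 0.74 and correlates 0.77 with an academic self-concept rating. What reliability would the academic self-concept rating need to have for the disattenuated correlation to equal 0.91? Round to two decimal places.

r_true = r_obs / √(r_xx · r_yy) ⇒ 0.91 = 0.77 / √(0.74 · r_yy).
√(0.74 · r_yy) = 0.77 / 0.91 = 0.8462; 0.74 · r_yy = 0.7161; r_yy = 0.7161 / 0.74 ≈ 0.97.

0.97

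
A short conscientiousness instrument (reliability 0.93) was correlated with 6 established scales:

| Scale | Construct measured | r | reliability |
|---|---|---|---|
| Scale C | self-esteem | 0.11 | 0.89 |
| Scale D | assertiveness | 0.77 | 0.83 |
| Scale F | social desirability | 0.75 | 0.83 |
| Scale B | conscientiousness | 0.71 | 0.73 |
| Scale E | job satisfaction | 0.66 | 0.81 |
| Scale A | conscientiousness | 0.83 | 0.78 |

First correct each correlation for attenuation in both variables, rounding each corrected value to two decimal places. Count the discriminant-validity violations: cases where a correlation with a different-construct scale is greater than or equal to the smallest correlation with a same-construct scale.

Disattenuated r (r / √(r_scale · r_new)):
  Scale C (disc): 0.11 / √(0.89·0.93) = 0.12
  Scale D (disc): 0.77 / √(0.83·0.93) = 0.88
  Scale F (disc): 0.75 / √(0.83·0.93) = 0.85
  Scale B (conv): 0.71 / √(0.73·0.93) = 0.86
  Scale E (disc): 0.66 / √(0.81·0.93) = 0.76
  Scale A (conv): 0.83 / √(0.78·0.93) = 0.97
Smallest convergent = 0.86. Discriminant values: 0.12, 0.88, 0.85, 0.76; count ≥ 0.86 → 1.

1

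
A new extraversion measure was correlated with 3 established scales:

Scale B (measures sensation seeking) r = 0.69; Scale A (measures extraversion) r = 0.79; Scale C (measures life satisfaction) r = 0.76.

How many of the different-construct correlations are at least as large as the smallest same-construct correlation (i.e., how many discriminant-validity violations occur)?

0

Convergent (same construct = extraversion): Scale A.
Smallest convergent = 0.79. Discriminant values: 0.69, 0.76; count ≥ 0.79 → 0.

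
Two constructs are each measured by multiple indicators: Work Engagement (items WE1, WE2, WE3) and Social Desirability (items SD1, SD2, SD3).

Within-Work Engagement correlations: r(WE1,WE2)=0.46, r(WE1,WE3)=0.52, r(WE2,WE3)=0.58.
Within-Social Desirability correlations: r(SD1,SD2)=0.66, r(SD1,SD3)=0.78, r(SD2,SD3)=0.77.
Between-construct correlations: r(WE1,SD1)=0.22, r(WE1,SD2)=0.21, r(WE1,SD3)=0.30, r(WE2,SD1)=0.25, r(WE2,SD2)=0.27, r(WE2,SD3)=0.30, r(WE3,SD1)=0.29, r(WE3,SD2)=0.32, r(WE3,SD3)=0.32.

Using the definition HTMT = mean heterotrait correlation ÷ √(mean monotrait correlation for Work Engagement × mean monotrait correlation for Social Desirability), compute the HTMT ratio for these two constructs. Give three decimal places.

Mean heterotrait r = 2.48/9 = 0.2756.
Mean within-WE = 1.56/3 = 0.5200; mean within-SD = 2.21/3 = 0.7367.
Geometric mean = √(0.5200 × 0.7367) = 0.6189.
HTMT = 0.2756 / 0.6189 = 0.445.

0.445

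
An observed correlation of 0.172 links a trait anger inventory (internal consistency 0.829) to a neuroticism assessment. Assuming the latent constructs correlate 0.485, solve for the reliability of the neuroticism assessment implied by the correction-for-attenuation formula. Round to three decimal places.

0.152

r_true = r_obs / √(r_xx · r_yy) ⇒ 0.485 = 0.172 / √(0.829 · r_yy).
√(0.829 · r_yy) = 0.172 / 0.485 = 0.3546; 0.829 · r_yy = 0.1257; r_yy = 0.1257 / 0.829 ≈ 0.152.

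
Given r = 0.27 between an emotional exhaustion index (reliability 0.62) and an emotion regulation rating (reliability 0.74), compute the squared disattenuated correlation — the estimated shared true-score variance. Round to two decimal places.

Disattenuated r = 0.27 / √(0.62 × 0.74) = 0.27 / 0.6773 = 0.3986.
Shared true-score variance = 0.3986² = 0.1589 ≈ 0.16.

0.16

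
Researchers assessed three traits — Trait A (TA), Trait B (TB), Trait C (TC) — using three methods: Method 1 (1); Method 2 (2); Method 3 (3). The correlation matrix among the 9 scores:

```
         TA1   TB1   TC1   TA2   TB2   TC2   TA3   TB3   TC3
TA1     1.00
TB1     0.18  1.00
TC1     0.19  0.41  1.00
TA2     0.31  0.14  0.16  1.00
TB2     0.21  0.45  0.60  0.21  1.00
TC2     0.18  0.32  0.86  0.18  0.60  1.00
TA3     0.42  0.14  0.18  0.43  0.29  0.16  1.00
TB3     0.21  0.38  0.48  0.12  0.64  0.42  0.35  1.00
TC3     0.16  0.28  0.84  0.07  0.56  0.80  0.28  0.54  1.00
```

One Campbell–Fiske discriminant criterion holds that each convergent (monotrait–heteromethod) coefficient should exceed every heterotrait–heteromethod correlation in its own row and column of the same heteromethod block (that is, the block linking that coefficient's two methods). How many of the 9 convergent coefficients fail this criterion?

2

Each convergent coefficient versus the relevant comparison correlations:
TA (methods 1·2): 0.31 vs {0.21, 0.14, 0.18, 0.16} → pass.
TA (methods 1·3): 0.42 vs {0.21, 0.14, 0.16, 0.18} → pass.
TA (methods 2·3): 0.43 vs {0.12, 0.29, 0.07, 0.16} → pass.
TB (methods 1·2): 0.45 vs {0.14, 0.21, 0.32, 0.60} → fail.
TB (methods 1·3): 0.38 vs {0.14, 0.21, 0.28, 0.48} → fail.
TB (methods 2·3): 0.64 vs {0.29, 0.12, 0.56, 0.42} → pass.
TC (methods 1·2): 0.86 vs {0.16, 0.18, 0.60, 0.32} → pass.
TC (methods 1·3): 0.84 vs {0.18, 0.16, 0.48, 0.28} → pass.
TC (methods 2·3): 0.80 vs {0.16, 0.07, 0.42, 0.56} → pass.
2 of 9 fail.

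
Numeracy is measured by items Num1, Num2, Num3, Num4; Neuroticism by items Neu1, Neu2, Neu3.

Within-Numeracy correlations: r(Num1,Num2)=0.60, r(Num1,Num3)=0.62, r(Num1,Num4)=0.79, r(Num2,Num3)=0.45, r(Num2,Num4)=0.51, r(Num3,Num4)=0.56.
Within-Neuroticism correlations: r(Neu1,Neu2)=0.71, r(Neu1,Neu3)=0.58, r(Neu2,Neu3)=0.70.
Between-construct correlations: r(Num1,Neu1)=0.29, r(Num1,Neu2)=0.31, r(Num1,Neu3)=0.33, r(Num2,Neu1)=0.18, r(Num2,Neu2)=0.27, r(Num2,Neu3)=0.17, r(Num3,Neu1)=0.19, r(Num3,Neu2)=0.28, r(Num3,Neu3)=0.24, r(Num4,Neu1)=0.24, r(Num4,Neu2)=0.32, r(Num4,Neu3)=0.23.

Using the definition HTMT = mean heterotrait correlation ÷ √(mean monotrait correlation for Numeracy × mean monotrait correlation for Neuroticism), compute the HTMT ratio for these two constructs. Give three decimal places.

Mean between = 3.05/12 = 0.2542.
Mean within-Num = 3.53/6 = 0.5883; mean within-Neu = 1.99/3 = 0.6633.
Geometric mean = √(0.5883 × 0.6633) = 0.6247.
HTMT = 0.2542 / 0.6247 = 0.407.

0.407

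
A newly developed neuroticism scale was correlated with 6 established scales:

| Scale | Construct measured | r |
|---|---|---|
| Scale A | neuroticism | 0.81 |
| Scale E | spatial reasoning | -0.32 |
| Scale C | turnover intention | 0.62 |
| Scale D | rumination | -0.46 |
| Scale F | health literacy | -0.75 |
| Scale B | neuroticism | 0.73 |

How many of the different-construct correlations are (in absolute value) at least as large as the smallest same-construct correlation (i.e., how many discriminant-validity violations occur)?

Convergent (same construct = neuroticism): Scale A, Scale B.
Smallest convergent = 0.73. Discriminant |r|: 0.32, 0.62, 0.46, 0.75; count ≥ 0.73 → 1.

1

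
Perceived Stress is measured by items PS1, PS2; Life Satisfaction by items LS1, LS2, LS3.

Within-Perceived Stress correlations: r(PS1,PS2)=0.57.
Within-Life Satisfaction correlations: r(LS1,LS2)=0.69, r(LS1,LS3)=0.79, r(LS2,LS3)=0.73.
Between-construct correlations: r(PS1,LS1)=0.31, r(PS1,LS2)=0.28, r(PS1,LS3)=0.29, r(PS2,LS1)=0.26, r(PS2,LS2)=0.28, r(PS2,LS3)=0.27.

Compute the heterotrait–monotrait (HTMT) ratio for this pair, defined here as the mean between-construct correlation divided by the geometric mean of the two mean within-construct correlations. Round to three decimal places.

0.435

Mean heterotrait r = 1.69/6 = 0.2817.
Mean within-PS = 0.57/1 = 0.5700; mean within-LS = 2.21/3 = 0.7367.
Geometric mean = √(0.5700 × 0.7367) = 0.6480.
HTMT = 0.2817 / 0.6480 = 0.435.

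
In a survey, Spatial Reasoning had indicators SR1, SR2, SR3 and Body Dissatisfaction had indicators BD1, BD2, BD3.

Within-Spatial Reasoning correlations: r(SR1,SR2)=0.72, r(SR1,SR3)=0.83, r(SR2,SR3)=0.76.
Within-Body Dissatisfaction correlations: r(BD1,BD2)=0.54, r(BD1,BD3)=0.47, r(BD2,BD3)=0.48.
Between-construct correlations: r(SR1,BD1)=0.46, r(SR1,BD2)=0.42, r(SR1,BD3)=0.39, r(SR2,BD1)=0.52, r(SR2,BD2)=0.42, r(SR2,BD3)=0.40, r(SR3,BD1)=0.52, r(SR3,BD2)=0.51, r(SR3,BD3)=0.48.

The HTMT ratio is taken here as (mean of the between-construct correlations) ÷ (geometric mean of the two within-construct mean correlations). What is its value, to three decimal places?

0.740

Between-construct mean = 4.12/9 = 0.4578.
Mean within-SR = 2.31/3 = 0.7700; mean within-BD = 1.49/3 = 0.4967.
Geometric mean = √(0.7700 × 0.4967) = 0.6184.
HTMT = 0.4578 / 0.6184 = 0.740.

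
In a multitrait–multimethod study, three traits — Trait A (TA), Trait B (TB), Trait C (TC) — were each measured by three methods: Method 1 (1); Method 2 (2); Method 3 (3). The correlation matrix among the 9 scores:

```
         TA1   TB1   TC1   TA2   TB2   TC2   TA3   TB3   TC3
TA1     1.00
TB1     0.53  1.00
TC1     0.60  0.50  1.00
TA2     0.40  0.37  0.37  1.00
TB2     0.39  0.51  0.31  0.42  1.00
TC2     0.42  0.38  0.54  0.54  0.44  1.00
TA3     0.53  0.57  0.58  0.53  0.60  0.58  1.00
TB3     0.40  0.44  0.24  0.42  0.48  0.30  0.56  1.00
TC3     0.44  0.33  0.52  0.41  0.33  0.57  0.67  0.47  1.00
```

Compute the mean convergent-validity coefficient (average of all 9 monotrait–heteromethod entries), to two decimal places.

Convergent values: 0.40, 0.53, 0.53, 0.51, 0.44, 0.48, 0.54, 0.52, 0.57; mean = 4.52/9 = 0.50.

0.50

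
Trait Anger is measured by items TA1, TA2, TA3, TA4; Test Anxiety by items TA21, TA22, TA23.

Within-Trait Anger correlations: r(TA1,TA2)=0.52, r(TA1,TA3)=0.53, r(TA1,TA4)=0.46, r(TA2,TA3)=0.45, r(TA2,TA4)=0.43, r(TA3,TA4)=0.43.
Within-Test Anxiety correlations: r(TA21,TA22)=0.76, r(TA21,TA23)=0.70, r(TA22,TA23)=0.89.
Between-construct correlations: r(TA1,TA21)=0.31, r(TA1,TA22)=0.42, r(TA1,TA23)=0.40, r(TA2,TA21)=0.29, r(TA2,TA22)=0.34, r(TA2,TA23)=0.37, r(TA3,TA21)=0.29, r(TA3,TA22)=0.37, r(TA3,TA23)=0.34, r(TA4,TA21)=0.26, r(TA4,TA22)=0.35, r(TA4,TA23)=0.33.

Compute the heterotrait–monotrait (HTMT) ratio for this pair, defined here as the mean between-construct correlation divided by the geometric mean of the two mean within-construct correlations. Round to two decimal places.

0.56

Between-construct mean = 4.07/12 = 0.3392.
Mean within-TA = 2.82/6 = 0.4700; mean within-TA2 = 2.35/3 = 0.7833.
Geometric mean = √(0.4700 × 0.7833) = 0.6068.
HTMT = 0.3392 / 0.6068 = 0.56.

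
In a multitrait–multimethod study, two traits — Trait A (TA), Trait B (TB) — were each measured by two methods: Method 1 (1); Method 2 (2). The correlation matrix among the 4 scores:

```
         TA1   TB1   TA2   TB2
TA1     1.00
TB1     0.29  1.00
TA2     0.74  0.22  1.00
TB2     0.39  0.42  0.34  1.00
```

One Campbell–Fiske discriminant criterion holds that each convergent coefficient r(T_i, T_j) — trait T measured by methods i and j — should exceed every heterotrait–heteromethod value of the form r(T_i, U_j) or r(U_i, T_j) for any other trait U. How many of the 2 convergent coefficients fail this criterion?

0

Checking each validity diagonal entry against its comparison values:
TA (methods 1·2): 0.74 vs {0.39, 0.22} → pass.
TB (methods 1·2): 0.42 vs {0.22, 0.39} → pass.
0 of 2 fail.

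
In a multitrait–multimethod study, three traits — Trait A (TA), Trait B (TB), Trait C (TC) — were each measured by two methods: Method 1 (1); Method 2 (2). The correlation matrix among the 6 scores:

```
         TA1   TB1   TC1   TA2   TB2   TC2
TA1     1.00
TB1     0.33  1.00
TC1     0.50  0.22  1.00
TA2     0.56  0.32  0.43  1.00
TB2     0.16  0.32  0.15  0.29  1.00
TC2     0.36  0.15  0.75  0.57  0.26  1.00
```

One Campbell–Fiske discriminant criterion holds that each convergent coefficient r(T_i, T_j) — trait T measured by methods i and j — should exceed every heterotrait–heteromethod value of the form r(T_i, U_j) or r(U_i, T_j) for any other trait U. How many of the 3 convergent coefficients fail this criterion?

1

Each convergent coefficient versus the relevant comparison correlations:
TA (methods 1·2): 0.56 vs {0.16, 0.32, 0.36, 0.43} → pass.
TB (methods 1·2): 0.32 vs {0.32, 0.16, 0.15, 0.15} → fail.
TC (methods 1·2): 0.75 vs {0.43, 0.36, 0.15, 0.15} → pass.
1 of 3 fail.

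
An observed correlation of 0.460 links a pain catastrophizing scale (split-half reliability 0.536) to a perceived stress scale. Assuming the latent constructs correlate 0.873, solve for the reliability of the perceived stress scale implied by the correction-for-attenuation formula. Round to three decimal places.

r_true = r_obs / √(r_xx · r_yy) ⇒ 0.873 = 0.460 / √(0.536 · r_yy).
√(0.536 · r_yy) = 0.460 / 0.873 = 0.5269; 0.536 · r_yy = 0.2776; r_yy = 0.2776 / 0.536 ≈ 0.518.

0.518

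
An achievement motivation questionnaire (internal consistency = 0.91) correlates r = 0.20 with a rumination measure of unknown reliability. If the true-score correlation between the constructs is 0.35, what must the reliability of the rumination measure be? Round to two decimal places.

0.36

r_true = r_obs / √(r_xx · r_yy) ⇒ 0.35 = 0.20 / √(0.91 · r_yy).
√(0.91 · r_yy) = 0.20 / 0.35 = 0.5714; 0.91 · r_yy = 0.3265; r_yy = 0.3265 / 0.91 ≈ 0.36.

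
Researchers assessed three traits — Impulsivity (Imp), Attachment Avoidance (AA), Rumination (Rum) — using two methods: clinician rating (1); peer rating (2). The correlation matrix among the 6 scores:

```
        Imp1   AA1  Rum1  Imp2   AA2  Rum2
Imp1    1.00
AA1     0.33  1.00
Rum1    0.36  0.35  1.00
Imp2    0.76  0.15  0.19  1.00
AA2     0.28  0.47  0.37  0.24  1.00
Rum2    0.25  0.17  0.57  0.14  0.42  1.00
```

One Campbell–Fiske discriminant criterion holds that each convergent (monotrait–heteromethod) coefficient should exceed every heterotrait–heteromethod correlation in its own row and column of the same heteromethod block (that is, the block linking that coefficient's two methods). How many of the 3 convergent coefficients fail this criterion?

Each convergent coefficient versus the relevant comparison correlations:
Imp (methods 1·2): 0.76 vs {0.28, 0.15, 0.25, 0.19} → pass.
AA (methods 1·2): 0.47 vs {0.15, 0.28, 0.17, 0.37} → pass.
Rum (methods 1·2): 0.57 vs {0.19, 0.25, 0.37, 0.17} → pass.
0 of 3 fail.

0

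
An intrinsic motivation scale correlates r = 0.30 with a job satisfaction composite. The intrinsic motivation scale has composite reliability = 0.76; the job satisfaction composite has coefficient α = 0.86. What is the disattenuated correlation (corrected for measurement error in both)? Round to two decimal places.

r_true = r_obs / √(r_xx · r_yy) = 0.30 / √(0.76 × 0.86) = 0.30 / √0.6536 = 0.30 / 0.8085 ≈ 0.37.

0.37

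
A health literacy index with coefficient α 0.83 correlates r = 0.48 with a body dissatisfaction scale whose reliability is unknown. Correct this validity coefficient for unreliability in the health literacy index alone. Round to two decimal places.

0.53

Single correction: r_c = r_obs / √r_xx = 0.48 / √0.83 = 0.48 / 0.9110 ≈ 0.53.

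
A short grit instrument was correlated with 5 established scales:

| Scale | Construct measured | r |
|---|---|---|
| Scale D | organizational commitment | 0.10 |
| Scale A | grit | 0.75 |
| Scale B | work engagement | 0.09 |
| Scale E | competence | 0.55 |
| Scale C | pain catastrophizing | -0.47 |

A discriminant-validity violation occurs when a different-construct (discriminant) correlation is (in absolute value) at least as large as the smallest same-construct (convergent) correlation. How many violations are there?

Convergent (same construct = grit): Scale A.
Smallest convergent = 0.75. Discriminant |r|: 0.10, 0.09, 0.55, 0.47; count ≥ 0.75 → 0.

0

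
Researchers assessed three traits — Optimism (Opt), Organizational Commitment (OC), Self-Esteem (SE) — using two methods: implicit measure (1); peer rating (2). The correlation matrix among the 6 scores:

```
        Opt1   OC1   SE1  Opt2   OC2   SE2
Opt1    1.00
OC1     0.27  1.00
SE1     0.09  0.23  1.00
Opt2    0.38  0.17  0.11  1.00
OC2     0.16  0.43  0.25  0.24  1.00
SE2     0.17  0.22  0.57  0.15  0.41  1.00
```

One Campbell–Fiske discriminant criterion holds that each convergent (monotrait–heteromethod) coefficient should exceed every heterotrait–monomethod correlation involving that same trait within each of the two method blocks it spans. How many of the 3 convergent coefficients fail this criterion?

Each convergent coefficient versus the relevant comparison correlations:
Opt (methods 1·2): 0.38 vs {0.27, 0.24, 0.09, 0.15} → pass.
OC (methods 1·2): 0.43 vs {0.27, 0.24, 0.23, 0.41} → pass.
SE (methods 1·2): 0.57 vs {0.09, 0.15, 0.23, 0.41} → pass.
0 of 3 fail.

0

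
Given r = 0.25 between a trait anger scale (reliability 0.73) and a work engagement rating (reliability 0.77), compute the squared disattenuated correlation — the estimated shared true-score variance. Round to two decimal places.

Disattenuated r = 0.25 / √(0.73 × 0.77) = 0.25 / 0.7497 = 0.3335.
Shared true-score variance = 0.3335² = 0.1112 ≈ 0.11.

0.11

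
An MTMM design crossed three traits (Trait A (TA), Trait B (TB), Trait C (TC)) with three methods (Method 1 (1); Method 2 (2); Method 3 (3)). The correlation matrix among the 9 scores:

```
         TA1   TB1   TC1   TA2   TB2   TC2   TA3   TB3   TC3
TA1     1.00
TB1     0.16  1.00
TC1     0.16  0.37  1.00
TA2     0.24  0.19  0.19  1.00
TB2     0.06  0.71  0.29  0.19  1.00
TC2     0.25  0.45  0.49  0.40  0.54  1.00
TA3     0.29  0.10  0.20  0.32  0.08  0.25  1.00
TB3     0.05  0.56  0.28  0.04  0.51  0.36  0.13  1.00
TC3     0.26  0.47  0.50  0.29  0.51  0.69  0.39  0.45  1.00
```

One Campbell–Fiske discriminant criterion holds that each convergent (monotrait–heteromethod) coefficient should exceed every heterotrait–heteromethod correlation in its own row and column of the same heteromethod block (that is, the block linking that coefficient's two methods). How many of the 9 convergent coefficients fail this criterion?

Each convergent coefficient versus the relevant comparison correlations:
TA (methods 1·2): 0.24 vs {0.06, 0.19, 0.25, 0.19} → fail.
TA (methods 1·3): 0.29 vs {0.05, 0.10, 0.26, 0.20} → pass.
TA (methods 2·3): 0.32 vs {0.04, 0.08, 0.29, 0.25} → pass.
TB (methods 1·2): 0.71 vs {0.19, 0.06, 0.45, 0.29} → pass.
TB (methods 1·3): 0.56 vs {0.10, 0.05, 0.47, 0.28} → pass.
TB (methods 2·3): 0.51 vs {0.08, 0.04, 0.51, 0.36} → fail.
TC (methods 1·2): 0.49 vs {0.19, 0.25, 0.29, 0.45} → pass.
TC (methods 1·3): 0.50 vs {0.20, 0.26, 0.28, 0.47} → pass.
TC (methods 2·3): 0.69 vs {0.25, 0.29, 0.36, 0.51} → pass.
2 of 9 fail.

2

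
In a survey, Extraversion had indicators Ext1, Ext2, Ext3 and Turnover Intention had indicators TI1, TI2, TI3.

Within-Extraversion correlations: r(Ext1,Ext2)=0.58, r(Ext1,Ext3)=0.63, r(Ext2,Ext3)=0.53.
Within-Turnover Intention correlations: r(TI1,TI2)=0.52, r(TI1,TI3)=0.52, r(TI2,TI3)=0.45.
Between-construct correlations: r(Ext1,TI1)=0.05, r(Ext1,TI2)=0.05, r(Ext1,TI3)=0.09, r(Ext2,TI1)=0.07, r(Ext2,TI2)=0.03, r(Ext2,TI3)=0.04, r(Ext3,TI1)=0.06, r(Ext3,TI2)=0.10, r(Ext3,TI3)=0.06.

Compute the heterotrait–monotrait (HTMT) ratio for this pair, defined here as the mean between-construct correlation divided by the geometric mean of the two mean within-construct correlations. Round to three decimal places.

Mean heterotrait r = 0.55/9 = 0.0611.
Mean within-Ext = 1.74/3 = 0.5800; mean within-TI = 1.49/3 = 0.4967.
Geometric mean = √(0.5800 × 0.4967) = 0.5367.
HTMT = 0.0611 / 0.5367 = 0.114.

0.114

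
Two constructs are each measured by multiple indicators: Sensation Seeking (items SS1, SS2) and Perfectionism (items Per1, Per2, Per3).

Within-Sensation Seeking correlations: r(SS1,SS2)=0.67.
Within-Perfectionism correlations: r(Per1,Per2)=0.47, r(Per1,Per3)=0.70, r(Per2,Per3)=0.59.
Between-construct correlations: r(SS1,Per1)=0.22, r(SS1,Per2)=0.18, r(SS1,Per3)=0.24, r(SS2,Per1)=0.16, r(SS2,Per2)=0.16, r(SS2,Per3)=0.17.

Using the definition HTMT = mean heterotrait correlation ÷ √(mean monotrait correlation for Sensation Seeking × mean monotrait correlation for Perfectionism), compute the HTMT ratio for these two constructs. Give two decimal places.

Between-construct mean = 1.13/6 = 0.1883.
Mean within-SS = 0.67/1 = 0.6700; mean within-Per = 1.76/3 = 0.5867.
Geometric mean = √(0.6700 × 0.5867) = 0.6270.
HTMT = 0.1883 / 0.6270 = 0.30.

0.30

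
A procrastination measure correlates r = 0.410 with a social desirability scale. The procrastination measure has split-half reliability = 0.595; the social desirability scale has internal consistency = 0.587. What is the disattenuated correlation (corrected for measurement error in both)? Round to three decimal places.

r_true = r_obs / √(r_xx · r_yy) = 0.410 / √(0.595 × 0.587) = 0.410 / √0.349265 = 0.410 / 0.5910 ≈ 0.694.

0.694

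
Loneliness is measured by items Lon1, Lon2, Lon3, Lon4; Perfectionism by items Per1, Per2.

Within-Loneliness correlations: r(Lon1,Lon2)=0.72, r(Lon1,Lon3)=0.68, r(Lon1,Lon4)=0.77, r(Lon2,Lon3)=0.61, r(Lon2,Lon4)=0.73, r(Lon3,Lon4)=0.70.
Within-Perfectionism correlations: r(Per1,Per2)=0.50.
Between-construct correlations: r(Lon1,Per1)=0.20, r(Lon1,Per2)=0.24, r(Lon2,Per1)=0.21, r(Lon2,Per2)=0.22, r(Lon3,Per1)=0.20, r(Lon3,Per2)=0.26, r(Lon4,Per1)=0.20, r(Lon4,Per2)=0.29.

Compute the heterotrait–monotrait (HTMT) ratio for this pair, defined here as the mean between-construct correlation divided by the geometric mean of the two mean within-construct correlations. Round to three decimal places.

Mean between = 1.82/8 = 0.2275.
Mean within-Lon = 4.21/6 = 0.7017; mean within-Per = 0.50/1 = 0.5000.
Geometric mean = √(0.7017 × 0.5000) = 0.5923.
HTMT = 0.2275 / 0.5923 = 0.384.

0.384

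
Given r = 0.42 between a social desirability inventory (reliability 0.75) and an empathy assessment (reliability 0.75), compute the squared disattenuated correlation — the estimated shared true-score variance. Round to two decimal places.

0.31

Disattenuated r = 0.42 / √(0.75 × 0.75) = 0.42 / 0.7500 = 0.5600.
Shared true-score variance = 0.5600² = 0.3136 ≈ 0.31.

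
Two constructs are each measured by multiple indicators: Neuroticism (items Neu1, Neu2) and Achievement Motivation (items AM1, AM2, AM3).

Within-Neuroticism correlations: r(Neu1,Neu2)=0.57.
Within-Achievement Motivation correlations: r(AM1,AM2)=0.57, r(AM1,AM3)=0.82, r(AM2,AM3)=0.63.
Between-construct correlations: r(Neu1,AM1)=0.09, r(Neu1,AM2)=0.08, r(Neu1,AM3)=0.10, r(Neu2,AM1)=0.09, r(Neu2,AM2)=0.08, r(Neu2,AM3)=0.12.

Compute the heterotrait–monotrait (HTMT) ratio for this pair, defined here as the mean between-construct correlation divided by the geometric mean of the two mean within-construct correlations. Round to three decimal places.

Between-construct mean = 0.56/6 = 0.0933.
Mean within-Neu = 0.57/1 = 0.5700; mean within-AM = 2.02/3 = 0.6733.
Geometric mean = √(0.5700 × 0.6733) = 0.6195.
HTMT = 0.0933 / 0.6195 = 0.151.

0.151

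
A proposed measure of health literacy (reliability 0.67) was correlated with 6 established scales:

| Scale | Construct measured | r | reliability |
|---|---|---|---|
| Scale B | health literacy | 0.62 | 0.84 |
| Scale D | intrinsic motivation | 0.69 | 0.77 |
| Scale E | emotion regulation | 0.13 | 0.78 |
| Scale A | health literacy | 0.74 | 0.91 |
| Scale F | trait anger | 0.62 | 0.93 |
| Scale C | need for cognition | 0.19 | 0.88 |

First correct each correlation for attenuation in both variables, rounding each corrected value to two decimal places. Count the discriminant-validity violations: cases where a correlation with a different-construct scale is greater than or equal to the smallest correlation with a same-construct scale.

1

Disattenuated r (r / √(r_scale · r_new)):
  Scale B (conv): 0.62 / √(0.84·0.67) = 0.83
  Scale D (disc): 0.69 / √(0.77·0.67) = 0.96
  Scale E (disc): 0.13 / √(0.78·0.67) = 0.18
  Scale A (conv): 0.74 / √(0.91·0.67) = 0.95
  Scale F (disc): 0.62 / √(0.93·0.67) = 0.79
  Scale C (disc): 0.19 / √(0.88·0.67) = 0.25
Smallest convergent = 0.83. Discriminant values: 0.96, 0.18, 0.79, 0.25; count ≥ 0.83 → 1.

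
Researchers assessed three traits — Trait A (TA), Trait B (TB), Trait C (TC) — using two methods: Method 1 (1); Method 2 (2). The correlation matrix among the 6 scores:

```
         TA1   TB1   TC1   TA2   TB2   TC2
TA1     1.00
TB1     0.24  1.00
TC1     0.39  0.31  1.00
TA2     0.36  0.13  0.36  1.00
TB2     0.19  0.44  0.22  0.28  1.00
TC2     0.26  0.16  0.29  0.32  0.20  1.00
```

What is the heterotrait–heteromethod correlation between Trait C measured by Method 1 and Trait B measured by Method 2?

Different traits and methods: r(TC1, TB2) = 0.22.

0.22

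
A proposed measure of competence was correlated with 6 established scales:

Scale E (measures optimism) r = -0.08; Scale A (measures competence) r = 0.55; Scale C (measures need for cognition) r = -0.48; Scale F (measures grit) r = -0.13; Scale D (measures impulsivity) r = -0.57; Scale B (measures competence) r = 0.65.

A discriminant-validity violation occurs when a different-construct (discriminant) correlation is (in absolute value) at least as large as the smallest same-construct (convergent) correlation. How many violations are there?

Convergent (same construct = competence): Scale A, Scale B.
Smallest convergent = 0.55. Discriminant |r|: 0.08, 0.48, 0.13, 0.57; count ≥ 0.55 → 1.

1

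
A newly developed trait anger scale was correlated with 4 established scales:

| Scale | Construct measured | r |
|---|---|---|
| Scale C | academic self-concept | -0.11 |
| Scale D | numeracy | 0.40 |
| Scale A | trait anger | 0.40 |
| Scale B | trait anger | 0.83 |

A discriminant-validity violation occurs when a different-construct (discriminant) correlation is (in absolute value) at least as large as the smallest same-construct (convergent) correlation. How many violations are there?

Convergent (same construct = trait anger): Scale A, Scale B.
Smallest convergent = 0.40. Discriminant |r|: 0.11, 0.40; count ≥ 0.40 → 1.

1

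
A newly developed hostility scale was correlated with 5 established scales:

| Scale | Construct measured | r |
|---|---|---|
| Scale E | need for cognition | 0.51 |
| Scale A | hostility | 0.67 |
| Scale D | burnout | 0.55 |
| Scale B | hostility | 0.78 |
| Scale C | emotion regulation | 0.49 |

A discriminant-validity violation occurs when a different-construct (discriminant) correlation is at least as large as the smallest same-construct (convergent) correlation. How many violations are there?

0

Convergent (same construct = hostility): Scale A, Scale B.
Smallest convergent = 0.67. Discriminant values: 0.51, 0.55, 0.49; count ≥ 0.67 → 0.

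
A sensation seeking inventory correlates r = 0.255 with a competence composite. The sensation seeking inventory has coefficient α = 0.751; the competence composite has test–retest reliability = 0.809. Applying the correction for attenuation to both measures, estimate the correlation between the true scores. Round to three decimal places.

0.327

r_true = r_obs / √(r_xx · r_yy) = 0.255 / √(0.751 × 0.809) = 0.255 / √0.607559 = 0.255 / 0.7795 ≈ 0.327.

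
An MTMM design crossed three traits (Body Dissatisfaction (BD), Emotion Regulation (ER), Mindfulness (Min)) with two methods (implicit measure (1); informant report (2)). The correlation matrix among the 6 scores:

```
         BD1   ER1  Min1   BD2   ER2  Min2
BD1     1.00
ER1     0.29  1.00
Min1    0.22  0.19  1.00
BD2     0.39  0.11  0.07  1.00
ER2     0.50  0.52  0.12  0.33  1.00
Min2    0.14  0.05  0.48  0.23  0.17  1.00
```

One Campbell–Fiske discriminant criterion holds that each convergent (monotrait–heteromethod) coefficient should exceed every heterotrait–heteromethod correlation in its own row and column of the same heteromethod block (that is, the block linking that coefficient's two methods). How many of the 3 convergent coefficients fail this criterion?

1

Convergent coefficients and their comparison sets:
BD (methods 1·2): 0.39 vs {0.50, 0.11, 0.14, 0.07} → fail.
ER (methods 1·2): 0.52 vs {0.11, 0.50, 0.05, 0.12} → pass.
Min (methods 1·2): 0.48 vs {0.07, 0.14, 0.12, 0.05} → pass.
1 of 3 fail.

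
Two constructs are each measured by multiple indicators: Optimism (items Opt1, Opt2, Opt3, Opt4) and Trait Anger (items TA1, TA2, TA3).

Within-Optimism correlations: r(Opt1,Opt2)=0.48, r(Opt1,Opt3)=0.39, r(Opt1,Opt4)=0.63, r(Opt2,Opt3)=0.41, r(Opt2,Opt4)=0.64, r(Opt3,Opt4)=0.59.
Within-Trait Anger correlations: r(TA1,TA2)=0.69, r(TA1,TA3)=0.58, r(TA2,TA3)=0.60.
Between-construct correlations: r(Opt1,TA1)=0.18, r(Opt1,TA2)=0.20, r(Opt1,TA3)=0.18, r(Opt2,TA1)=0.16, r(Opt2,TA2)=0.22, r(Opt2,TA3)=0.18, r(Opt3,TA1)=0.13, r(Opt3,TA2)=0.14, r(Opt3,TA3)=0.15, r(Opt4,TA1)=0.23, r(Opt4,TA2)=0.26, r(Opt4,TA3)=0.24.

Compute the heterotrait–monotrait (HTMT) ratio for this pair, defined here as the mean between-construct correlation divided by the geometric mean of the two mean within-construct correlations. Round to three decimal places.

Between-construct mean = 2.27/12 = 0.1892.
Mean within-Opt = 3.14/6 = 0.5233; mean within-TA = 1.87/3 = 0.6233.
Geometric mean = √(0.5233 × 0.6233) = 0.5711.
HTMT = 0.1892 / 0.5711 = 0.331.

0.331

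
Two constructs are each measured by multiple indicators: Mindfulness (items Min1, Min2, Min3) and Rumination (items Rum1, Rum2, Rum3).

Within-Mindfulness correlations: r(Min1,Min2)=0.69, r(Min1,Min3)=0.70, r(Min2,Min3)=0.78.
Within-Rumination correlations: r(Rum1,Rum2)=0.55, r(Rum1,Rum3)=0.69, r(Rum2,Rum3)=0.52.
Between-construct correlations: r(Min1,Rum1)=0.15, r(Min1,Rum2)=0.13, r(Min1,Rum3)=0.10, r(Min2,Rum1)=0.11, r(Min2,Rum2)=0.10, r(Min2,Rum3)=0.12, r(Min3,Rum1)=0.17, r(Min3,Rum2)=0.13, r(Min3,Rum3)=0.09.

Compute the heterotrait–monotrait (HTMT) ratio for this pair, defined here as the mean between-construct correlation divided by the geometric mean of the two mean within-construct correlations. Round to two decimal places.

Mean heterotrait r = 1.10/9 = 0.1222.
Mean within-Min = 2.17/3 = 0.7233; mean within-Rum = 1.76/3 = 0.5867.
Geometric mean = √(0.7233 × 0.5867) = 0.6514.
HTMT = 0.1222 / 0.6514 = 0.19.

0.19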